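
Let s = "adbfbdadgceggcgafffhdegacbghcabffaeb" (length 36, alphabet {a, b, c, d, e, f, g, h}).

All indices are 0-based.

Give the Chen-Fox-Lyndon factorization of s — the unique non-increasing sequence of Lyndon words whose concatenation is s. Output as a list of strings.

["adbfbdadgceggcgafffhdeg", "acbghc", "abffaeb"]

emit factor 1: 'adbfbdadgceggcgafffhdeg' (i=0, period=23)
emit factor 2: 'acbghc' (i=23, period=6)
emit factor 3: 'abffaeb' (i=29, period=7)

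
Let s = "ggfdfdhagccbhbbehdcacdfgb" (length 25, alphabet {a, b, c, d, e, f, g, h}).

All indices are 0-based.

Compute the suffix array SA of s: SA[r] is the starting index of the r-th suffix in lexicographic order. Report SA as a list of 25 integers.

[19, 7, 24, 13, 14, 11, 18, 10, 9, 20, 17, 3, 21, 5, 15, 2, 4, 22, 23, 8, 1, 0, 6, 12, 16]

sorted suffixes:
  #0 SA[0]=19  'acdfgb'
  #1 SA[1]=7  'agccbhbbehdcacdfgb'
  #2 SA[2]=24  'b'
  #3 SA[3]=13  'bbehdcacdfgb'
  #4 SA[4]=14  'behdcacdfgb'
  #5 SA[5]=11  'bhbbehdcacdfgb'
  #6 SA[6]=18  'cacdfgb'
  #7 SA[7]=10  'cbhbbehdcacdfgb'
  #8 SA[8]=9  'ccbhbbehdcacdfgb'
  #9 SA[9]=20  'cdfgb'
  #10 SA[10]=17  'dcacdfgb'
  #11 SA[11]=3  'dfdhagccbhbbehdcacdfgb'
  #12 SA[12]=21  'dfgb'
  #13 SA[13]=5  'dhagccbhbbehdcacdfgb'
  #14 SA[14]=15  'ehdcacdfgb'
  #15 SA[15]=2  'fdfdhagccbhbbehdcacdfgb'
  #16 SA[16]=4  'fdhagccbhbbehdcacdfgb'
  #17 SA[17]=22  'fgb'
  #18 SA[18]=23  'gb'
  #19 SA[19]=8  'gccbhbbehdcacdfgb'
  #20 SA[20]=1  'gfdfdhagccbhbbehdcacdfgb'
  #21 SA[21]=0  'ggfdfdhagccbhbbehdcacdfgb'
  #22 SA[22]=6  'hagccbhbbehdcacdfgb'
  #23 SA[23]=12  'hbbehdcacdfgb'
  #24 SA[24]=16  'hdcacdfgb'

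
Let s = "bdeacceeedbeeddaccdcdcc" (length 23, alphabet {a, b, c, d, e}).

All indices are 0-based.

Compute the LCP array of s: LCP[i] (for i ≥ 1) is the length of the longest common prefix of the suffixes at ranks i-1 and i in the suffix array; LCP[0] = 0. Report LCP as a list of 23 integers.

rank→(start, suffix):
  0 → (15, 'accdcdcc')
  1 → (3, 'acceeedbeeddaccdcdcc')
  2 → (0, 'bdeacceeedbeeddaccdcdcc')
  3 → (10, 'beeddaccdcdcc')
  4 → (22, 'c')
  5 → (21, 'cc')
  6 → (16, 'ccdcdcc')
  7 → (4, 'cceeedbeeddaccdcdcc')
  8 → (19, 'cdcc')
  9 → (17, 'cdcdcc')
  10 → (5, 'ceeedbeeddaccdcdcc')
  11 → (14, 'daccdcdcc')
  12 → (9, 'dbeeddaccdcdcc')
  13 → (20, 'dcc')
  14 → (18, 'dcdcc')
  15 → (13, 'ddaccdcdcc')
  16 → (1, 'deacceeedbeeddaccdcdcc')
  17 → (2, 'eacceeedbeeddaccdcdcc')
  18 → (8, 'edbeeddaccdcdcc')
  19 → (12, 'eddaccdcdcc')
  20 → (7, 'eedbeeddaccdcdcc')
  21 → (11, 'eeddaccdcdcc')
  22 → (6, 'eeedbeeddaccdcdcc')

SA = [15, 3, 0, 10, 22, 21, 16, 4, 19, 17, 5, 14, 9, 20, 18, 13, 1, 2, 8, 12, 7, 11, 6]
rank  pair      lcp
   1  s[15:],s[3:]  3  'acc'
   2  s[3:],s[0:]  0  ''
   3  s[0:],s[10:]  1  'b'
   4  s[10:],s[22:]  0  ''
   5  s[22:],s[21:]  1  'c'
   6  s[21:],s[16:]  2  'cc'
   7  s[16:],s[4:]  2  'cc'
   8  s[4:],s[19:]  1  'c'
   9  s[19:],s[17:]  3  'cdc'
  10  s[17:],s[5:]  1  'c'
  11  s[5:],s[14:]  0  ''
  12  s[14:],s[9:]  1  'd'
  13  s[9:],s[20:]  1  'd'
  14  s[20:],s[18:]  2  'dc'
  15  s[18:],s[13:]  1  'd'
  16  s[13:],s[1:]  1  'd'
  17  s[1:],s[2:]  0  ''
  18  s[2:],s[8:]  1  'e'
  19  s[8:],s[12:]  2  'ed'
  20  s[12:],s[7:]  1  'e'
  21  s[7:],s[11:]  3  'eed'
  22  s[11:],s[6:]  2  'ee'

[0, 3, 0, 1, 0, 1, 2, 2, 1, 3, 1, 0, 1, 1, 2, 1, 1, 0, 1, 2, 1, 3, 2]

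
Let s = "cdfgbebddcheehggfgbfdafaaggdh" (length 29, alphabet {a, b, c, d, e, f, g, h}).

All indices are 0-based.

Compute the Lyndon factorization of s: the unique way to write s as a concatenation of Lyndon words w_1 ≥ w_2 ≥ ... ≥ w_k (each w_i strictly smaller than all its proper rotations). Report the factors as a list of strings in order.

emit factor 1: 'cdfg' (i=0, period=4)
emit factor 2: 'be' (i=4, period=2)
emit factor 3: 'bddcheehggfgbfd' (i=6, period=15)
emit factor 4: 'af' (i=21, period=2)
emit factor 5: 'aaggdh' (i=23, period=6)

["cdfg", "be", "bddcheehggfgbfd", "af", "aaggdh"]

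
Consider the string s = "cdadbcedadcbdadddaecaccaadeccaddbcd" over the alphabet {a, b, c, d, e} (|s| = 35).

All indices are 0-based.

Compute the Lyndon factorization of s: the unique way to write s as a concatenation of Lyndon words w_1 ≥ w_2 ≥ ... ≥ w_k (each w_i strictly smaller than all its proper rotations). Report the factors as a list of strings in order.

emit factor 1: 'cd' (i=0, period=2)
emit factor 2: 'adbcedadcbdadddaec' (i=2, period=18)
emit factor 3: 'acc' (i=20, period=3)
emit factor 4: 'aadeccaddbcd' (i=23, period=12)

["cd", "adbcedadcbdadddaec", "acc", "aadeccaddbcd"]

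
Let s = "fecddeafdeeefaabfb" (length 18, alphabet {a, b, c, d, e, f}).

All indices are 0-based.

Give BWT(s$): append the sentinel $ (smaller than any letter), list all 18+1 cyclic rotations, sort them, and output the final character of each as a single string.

bfaefaecdfdfdeeeba$

rank  rotation             last
    0  $fecddeafdeeefaabfb  b
    1  aabfb$fecddeafdeeef  f
    2  abfb$fecddeafdeeefa  a
    3  afdeeefaabfb$fecdde  e
    4  b$fecddeafdeeefaabf  f
    5  bfb$fecddeafdeeefaa  a
    6  cddeafdeeefaabfb$fe  e
    7  ddeafdeeefaabfb$fec  c
    8  deafdeeefaabfb$fecd  d
    9  deeefaabfb$fecddeaf  f
   10  eafdeeefaabfb$fecdd  d
   11  ecddeafdeeefaabfb$f  f
   12  eeefaabfb$fecddeafd  d
   13  eefaabfb$fecddeafde  e
   14  efaabfb$fecddeafdee  e
   15  faabfb$fecddeafdeee  e
   16  fb$fecddeafdeeefaab  b
   17  fdeeefaabfb$fecddea  a
   18  fecddeafdeeefaabfb$  $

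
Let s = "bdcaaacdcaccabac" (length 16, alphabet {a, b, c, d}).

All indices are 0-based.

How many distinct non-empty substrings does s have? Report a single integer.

117

sorted suffixes:
  #0 SA[0]=3  'aaacdcaccabac'
  #1 SA[1]=4  'aacdcaccabac'
  #2 SA[2]=12  'abac'
  #3 SA[3]=14  'ac'
  #4 SA[4]=9  'accabac'
  #5 SA[5]=5  'acdcaccabac'
  #6 SA[6]=13  'bac'
  #7 SA[7]=0  'bdcaaacdcaccabac'
  #8 SA[8]=15  'c'
  #9 SA[9]=2  'caaacdcaccabac'
  #10 SA[10]=11  'cabac'
  #11 SA[11]=8  'caccabac'
  #12 SA[12]=10  'ccabac'
  #13 SA[13]=6  'cdcaccabac'
  #14 SA[14]=1  'dcaaacdcaccabac'
  #15 SA[15]=7  'dcaccabac'

SA = [3, 4, 12, 14, 9, 5, 13, 0, 15, 2, 11, 8, 10, 6, 1, 7]
i: (SA[i-1],SA[i]) lcp shared
  1: (3,4) 2 'aa'
  2: (4,12) 1 'a'
  3: (12,14) 1 'a'
  4: (14,9) 2 'ac'
  5: (9,5) 2 'ac'
  6: (5,13) 0 ''
  7: (13,0) 1 'b'
  8: (0,15) 0 ''
  9: (15,2) 1 'c'
  10: (2,11) 2 'ca'
  11: (11,8) 2 'ca'
  12: (8,10) 1 'c'
  13: (10,6) 1 'c'
  14: (6,1) 0 ''
  15: (1,7) 3 'dca'

n(n+1)/2 = 16·17/2 = 136
Σ LCP = 0 + 2 + 1 + 1 + 2 + 2 + 0 + 1 + 0 + 1 + 2 + 2 + 1 + 1 + 0 + 3 = 19
distinct = 136 − 19 = 117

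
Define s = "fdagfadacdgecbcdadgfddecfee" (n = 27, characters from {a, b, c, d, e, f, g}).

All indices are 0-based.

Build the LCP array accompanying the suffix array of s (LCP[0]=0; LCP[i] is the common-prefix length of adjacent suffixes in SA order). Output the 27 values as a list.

sorted suffixes:
  #0 SA[0]=7  'acdgecbcdadgfddecfee'
  #1 SA[1]=5  'adacdgecbcdadgfddecfee'
  #2 SA[2]=16  'adgfddecfee'
  #3 SA[3]=2  'agfadacdgecbcdadgfddecfee'
  #4 SA[4]=13  'bcdadgfddecfee'
  #5 SA[5]=12  'cbcdadgfddecfee'
  #6 SA[6]=14  'cdadgfddecfee'
  #7 SA[7]=8  'cdgecbcdadgfddecfee'
  #8 SA[8]=23  'cfee'
  #9 SA[9]=6  'dacdgecbcdadgfddecfee'
  #10 SA[10]=15  'dadgfddecfee'
  #11 SA[11]=1  'dagfadacdgecbcdadgfddecfee'
  #12 SA[12]=20  'ddecfee'
  #13 SA[13]=21  'decfee'
  #14 SA[14]=9  'dgecbcdadgfddecfee'
  #15 SA[15]=17  'dgfddecfee'
  #16 SA[16]=26  'e'
  #17 SA[17]=11  'ecbcdadgfddecfee'
  #18 SA[18]=22  'ecfee'
  #19 SA[19]=25  'ee'
  #20 SA[20]=4  'fadacdgecbcdadgfddecfee'
  #21 SA[21]=0  'fdagfadacdgecbcdadgfddecfee'
  #22 SA[22]=19  'fddecfee'
  #23 SA[23]=24  'fee'
  #24 SA[24]=10  'gecbcdadgfddecfee'
  #25 SA[25]=3  'gfadacdgecbcdadgfddecfee'
  #26 SA[26]=18  'gfddecfee'

SA = [7, 5, 16, 2, 13, 12, 14, 8, 23, 6, 15, 1, 20, 21, 9, 17, 26, 11, 22, 25, 4, 0, 19, 24, 10, 3, 18]
rank  pair      lcp
   1  s[7:],s[5:]  1  'a'
   2  s[5:],s[16:]  2  'ad'
   3  s[16:],s[2:]  1  'a'
   4  s[2:],s[13:]  0  ''
   5  s[13:],s[12:]  0  ''
   6  s[12:],s[14:]  1  'c'
   7  s[14:],s[8:]  2  'cd'
   8  s[8:],s[23:]  1  'c'
   9  s[23:],s[6:]  0  ''
  10  s[6:],s[15:]  2  'da'
  11  s[15:],s[1:]  2  'da'
  12  s[1:],s[20:]  1  'd'
  13  s[20:],s[21:]  1  'd'
  14  s[21:],s[9:]  1  'd'
  15  s[9:],s[17:]  2  'dg'
  16  s[17:],s[26:]  0  ''
  17  s[26:],s[11:]  1  'e'
  18  s[11:],s[22:]  2  'ec'
  19  s[22:],s[25:]  1  'e'
  20  s[25:],s[4:]  0  ''
  21  s[4:],s[0:]  1  'f'
  22  s[0:],s[19:]  2  'fd'
  23  s[19:],s[24:]  1  'f'
  24  s[24:],s[10:]  0  ''
  25  s[10:],s[3:]  1  'g'
  26  s[3:],s[18:]  2  'gf'

[0, 1, 2, 1, 0, 0, 1, 2, 1, 0, 2, 2, 1, 1, 1, 2, 0, 1, 2, 1, 0, 1, 2, 1, 0, 1, 2]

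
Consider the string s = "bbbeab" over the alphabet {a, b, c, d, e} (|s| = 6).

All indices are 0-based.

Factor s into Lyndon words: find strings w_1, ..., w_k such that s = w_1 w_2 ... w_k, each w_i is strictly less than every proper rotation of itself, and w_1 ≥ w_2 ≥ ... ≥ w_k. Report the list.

emit factor 1: 'bbbe' (i=0, period=4)
emit factor 2: 'ab' (i=4, period=2)

["bbbe", "ab"]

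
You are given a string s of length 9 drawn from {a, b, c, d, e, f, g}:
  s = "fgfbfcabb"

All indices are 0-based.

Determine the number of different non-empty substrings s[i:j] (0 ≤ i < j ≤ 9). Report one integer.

41

rank | idx | suffix
   0 |   6 | abb
   1 |   8 | b
   2 |   7 | bb
   3 |   3 | bfcabb
   4 |   5 | cabb
   5 |   2 | fbfcabb
   6 |   4 | fcabb
   7 |   0 | fgfbfcabb
   8 |   1 | gfbfcabb

SA = [6, 8, 7, 3, 5, 2, 4, 0, 1]
[i] adj suffixes → lcp
  [1] 6/8 → 0 ('')
  [2] 8/7 → 1 ('b')
  [3] 7/3 → 1 ('b')
  [4] 3/5 → 0 ('')
  [5] 5/2 → 0 ('')
  [6] 2/4 → 1 ('f')
  [7] 4/0 → 1 ('f')
  [8] 0/1 → 0 ('')

n(n+1)/2 = 9·10/2 = 45
Σ LCP = 0 + 0 + 1 + 1 + 0 + 0 + 1 + 1 + 0 = 4
distinct = 45 − 4 = 41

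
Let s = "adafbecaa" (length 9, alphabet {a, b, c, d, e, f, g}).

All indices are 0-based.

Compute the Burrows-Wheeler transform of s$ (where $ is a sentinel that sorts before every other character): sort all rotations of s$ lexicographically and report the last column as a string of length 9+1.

aac$dfeaba

rank  rotation    last
    0  $adafbecaa  a
    1  a$adafbeca  a
    2  aa$adafbec  c
    3  adafbecaa$  $
    4  afbecaa$ad  d
    5  becaa$adaf  f
    6  caa$adafbe  e
    7  dafbecaa$a  a
    8  ecaa$adafb  b
    9  fbecaa$ada  a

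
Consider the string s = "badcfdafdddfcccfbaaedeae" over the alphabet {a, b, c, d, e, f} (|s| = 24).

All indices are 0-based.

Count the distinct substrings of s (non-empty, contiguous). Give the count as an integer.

rank | idx | suffix
   0 |  17 | aaedeae
   1 |   1 | adcfdafdddfcccfbaaedeae
   2 |  22 | ae
   3 |  18 | aedeae
   4 |   6 | afdddfcccfbaaedeae
   5 |  16 | baaedeae
   6 |   0 | badcfdafdddfcccfbaaedeae
   7 |  12 | cccfbaaedeae
   8 |  13 | ccfbaaedeae
   9 |  14 | cfbaaedeae
  10 |   3 | cfdafdddfcccfbaaedeae
  11 |   5 | dafdddfcccfbaaedeae
  12 |   2 | dcfdafdddfcccfbaaedeae
  13 |   8 | dddfcccfbaaedeae
  14 |   9 | ddfcccfbaaedeae
  15 |  20 | deae
  16 |  10 | dfcccfbaaedeae
  17 |  23 | e
  18 |  21 | eae
  19 |  19 | edeae
  20 |  15 | fbaaedeae
  21 |  11 | fcccfbaaedeae
  22 |   4 | fdafdddfcccfbaaedeae
  23 |   7 | fdddfcccfbaaedeae

SA = [17, 1, 22, 18, 6, 16, 0, 12, 13, 14, 3, 5, 2, 8, 9, 20, 10, 23, 21, 19, 15, 11, 4, 7]
i: (SA[i-1],SA[i]) lcp shared
  1: (17,1) 1 'a'
  2: (1,22) 1 'a'
  3: (22,18) 2 'ae'
  4: (18,6) 1 'a'
  5: (6,16) 0 ''
  6: (16,0) 2 'ba'
  7: (0,12) 0 ''
  8: (12,13) 2 'cc'
  9: (13,14) 1 'c'
  10: (14,3) 2 'cf'
  11: (3,5) 0 ''
  12: (5,2) 1 'd'
  13: (2,8) 1 'd'
  14: (8,9) 2 'dd'
  15: (9,20) 1 'd'
  16: (20,10) 1 'd'
  17: (10,23) 0 ''
  18: (23,21) 1 'e'
  19: (21,19) 1 'e'
  20: (19,15) 0 ''
  21: (15,11) 1 'f'
  22: (11,4) 1 'f'
  23: (4,7) 2 'fd'

n(n+1)/2 = 24·25/2 = 300
Σ LCP = 0 + 1 + 1 + 2 + 1 + 0 + 2 + 0 + 2 + 1 + 2 + 0 + 1 + 1 + 2 + 1 + 1 + 0 + 1 + 1 + 0 + 1 + 1 + 2 = 24
distinct = 300 − 24 = 276

276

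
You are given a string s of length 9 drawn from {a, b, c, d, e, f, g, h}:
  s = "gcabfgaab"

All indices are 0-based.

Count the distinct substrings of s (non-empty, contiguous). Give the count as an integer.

rank→(start, suffix):
  0 → (6, 'aab')
  1 → (7, 'ab')
  2 → (2, 'abfgaab')
  3 → (8, 'b')
  4 → (3, 'bfgaab')
  5 → (1, 'cabfgaab')
  6 → (4, 'fgaab')
  7 → (5, 'gaab')
  8 → (0, 'gcabfgaab')

SA = [6, 7, 2, 8, 3, 1, 4, 5, 0]
[i] adj suffixes → lcp
  [1] 6/7 → 1 ('a')
  [2] 7/2 → 2 ('ab')
  [3] 2/8 → 0 ('')
  [4] 8/3 → 1 ('b')
  [5] 3/1 → 0 ('')
  [6] 1/4 → 0 ('')
  [7] 4/5 → 0 ('')
  [8] 5/0 → 1 ('g')

n(n+1)/2 = 9·10/2 = 45
Σ LCP = 0 + 1 + 2 + 0 + 1 + 0 + 0 + 0 + 1 = 5
distinct = 45 − 5 = 40

40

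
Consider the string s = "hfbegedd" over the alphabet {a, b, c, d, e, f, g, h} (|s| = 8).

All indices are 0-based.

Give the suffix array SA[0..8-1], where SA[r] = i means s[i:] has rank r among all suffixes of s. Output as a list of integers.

[2, 7, 6, 5, 3, 1, 4, 0]

sorted suffixes:
  #0 SA[0]=2  'begedd'
  #1 SA[1]=7  'd'
  #2 SA[2]=6  'dd'
  #3 SA[3]=5  'edd'
  #4 SA[4]=3  'egedd'
  #5 SA[5]=1  'fbegedd'
  #6 SA[6]=4  'gedd'
  #7 SA[7]=0  'hfbegedd'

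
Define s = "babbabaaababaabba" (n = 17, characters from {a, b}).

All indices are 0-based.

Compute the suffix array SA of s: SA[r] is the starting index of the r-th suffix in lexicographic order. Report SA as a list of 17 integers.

rank→(start, suffix):
  0 → (16, 'a')
  1 → (6, 'aaababaabba')
  2 → (7, 'aababaabba')
  3 → (12, 'aabba')
  4 → (4, 'abaaababaabba')
  5 → (10, 'abaabba')
  6 → (8, 'ababaabba')
  7 → (13, 'abba')
  8 → (1, 'abbabaaababaabba')
  9 → (15, 'ba')
  10 → (5, 'baaababaabba')
  11 → (11, 'baabba')
  12 → (3, 'babaaababaabba')
  13 → (9, 'babaabba')
  14 → (0, 'babbabaaababaabba')
  15 → (14, 'bba')
  16 → (2, 'bbabaaababaabba')

[16, 6, 7, 12, 4, 10, 8, 13, 1, 15, 5, 11, 3, 9, 0, 14, 2]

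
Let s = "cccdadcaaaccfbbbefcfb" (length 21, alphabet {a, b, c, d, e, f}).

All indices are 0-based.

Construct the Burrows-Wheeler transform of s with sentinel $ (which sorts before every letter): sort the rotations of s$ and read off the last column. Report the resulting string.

rank  rotation                last
    0  $cccdadcaaaccfbbbefcfb  b
    1  aaaccfbbbefcfb$cccdadc  c
    2  aaccfbbbefcfb$cccdadca  a
    3  accfbbbefcfb$cccdadcaa  a
    4  adcaaaccfbbbefcfb$cccd  d
    5  b$cccdadcaaaccfbbbefcf  f
    6  bbbefcfb$cccdadcaaaccf  f
    7  bbefcfb$cccdadcaaaccfb  b
    8  befcfb$cccdadcaaaccfbb  b
    9  caaaccfbbbefcfb$cccdad  d
   10  cccdadcaaaccfbbbefcfb$  $
   11  ccdadcaaaccfbbbefcfb$c  c
   12  ccfbbbefcfb$cccdadcaaa  a
   13  cdadcaaaccfbbbefcfb$cc  c
   14  cfb$cccdadcaaaccfbbbef  f
   15  cfbbbefcfb$cccdadcaaac  c
   16  dadcaaaccfbbbefcfb$ccc  c
   17  dcaaaccfbbbefcfb$cccda  a
   18  efcfb$cccdadcaaaccfbbb  b
   19  fb$cccdadcaaaccfbbbefc  c
   20  fbbbefcfb$cccdadcaaacc  c
   21  fcfb$cccdadcaaaccfbbbe  e

bcaadffbbd$cacfccabcce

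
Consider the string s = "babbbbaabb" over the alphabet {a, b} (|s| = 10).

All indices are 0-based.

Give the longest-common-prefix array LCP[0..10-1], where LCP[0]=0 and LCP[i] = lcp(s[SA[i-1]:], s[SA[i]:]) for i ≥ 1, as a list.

[0, 1, 3, 0, 1, 2, 1, 2, 2, 3]

rank | idx | suffix
   0 |   6 | aabb
   1 |   7 | abb
   2 |   1 | abbbbaabb
   3 |   9 | b
   4 |   5 | baabb
   5 |   0 | babbbbaabb
   6 |   8 | bb
   7 |   4 | bbaabb
   8 |   3 | bbbaabb
   9 |   2 | bbbbaabb

SA = [6, 7, 1, 9, 5, 0, 8, 4, 3, 2]
i: (SA[i-1],SA[i]) lcp shared
  1: (6,7) 1 'a'
  2: (7,1) 3 'abb'
  3: (1,9) 0 ''
  4: (9,5) 1 'b'
  5: (5,0) 2 'ba'
  6: (0,8) 1 'b'
  7: (8,4) 2 'bb'
  8: (4,3) 2 'bb'
  9: (3,2) 3 'bbb'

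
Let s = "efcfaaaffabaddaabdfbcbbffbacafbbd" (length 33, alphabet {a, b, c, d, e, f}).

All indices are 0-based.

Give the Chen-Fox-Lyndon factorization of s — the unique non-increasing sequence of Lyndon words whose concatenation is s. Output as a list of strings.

emit factor 1: 'ef' (i=0, period=2)
emit factor 2: 'cf' (i=2, period=2)
emit factor 3: 'aaaffabaddaabdfbcbbffbacafbbd' (i=4, period=29)

["ef", "cf", "aaaffabaddaabdfbcbbffbacafbbd"]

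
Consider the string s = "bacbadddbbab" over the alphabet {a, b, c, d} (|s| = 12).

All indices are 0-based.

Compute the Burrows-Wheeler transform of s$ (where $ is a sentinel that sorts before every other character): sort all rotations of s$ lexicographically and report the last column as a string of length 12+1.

bbbbab$cdadda

rank  rotation       last
    0  $bacbadddbbab  b
    1  ab$bacbadddbb  b
    2  acbadddbbab$b  b
    3  adddbbab$bacb  b
    4  b$bacbadddbba  a
    5  bab$bacbadddb  b
    6  bacbadddbbab$  $
    7  badddbbab$bac  c
    8  bbab$bacbaddd  d
    9  cbadddbbab$ba  a
   10  dbbab$bacbadd  d
   11  ddbbab$bacbad  d
   12  dddbbab$bacba  a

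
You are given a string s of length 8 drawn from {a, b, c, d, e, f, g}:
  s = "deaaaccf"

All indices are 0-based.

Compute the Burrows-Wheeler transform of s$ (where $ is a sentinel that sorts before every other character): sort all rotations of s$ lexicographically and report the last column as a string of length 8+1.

feaaac$dc

rank  rotation   last
    0  $deaaaccf  f
    1  aaaccf$de  e
    2  aaccf$dea  a
    3  accf$deaa  a
    4  ccf$deaaa  a
    5  cf$deaaac  c
    6  deaaaccf$  $
    7  eaaaccf$d  d
    8  f$deaaacc  c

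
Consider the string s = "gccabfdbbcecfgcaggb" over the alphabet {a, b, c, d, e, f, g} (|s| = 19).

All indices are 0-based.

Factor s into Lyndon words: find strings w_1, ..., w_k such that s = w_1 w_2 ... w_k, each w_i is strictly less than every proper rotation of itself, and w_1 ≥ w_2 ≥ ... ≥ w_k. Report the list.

["g", "c", "c", "abfdbbcecfgcaggb"]

emit factor 1: 'g' (i=0, period=1)
emit factor 2: 'c' (i=1, period=1)
emit factor 3: 'c' (i=2, period=1)
emit factor 4: 'abfdbbcecfgcaggb' (i=3, period=16)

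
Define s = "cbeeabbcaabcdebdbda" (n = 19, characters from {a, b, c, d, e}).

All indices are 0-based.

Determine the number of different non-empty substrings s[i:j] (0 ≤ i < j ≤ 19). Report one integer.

rank | idx | suffix
   0 |  18 | a
   1 |   8 | aabcdebdbda
   2 |   4 | abbcaabcdebdbda
   3 |   9 | abcdebdbda
   4 |   5 | bbcaabcdebdbda
   5 |   6 | bcaabcdebdbda
   6 |  10 | bcdebdbda
   7 |  16 | bda
   8 |  14 | bdbda
   9 |   1 | beeabbcaabcdebdbda
  10 |   7 | caabcdebdbda
  11 |   0 | cbeeabbcaabcdebdbda
  12 |  11 | cdebdbda
  13 |  17 | da
  14 |  15 | dbda
  15 |  12 | debdbda
  16 |   3 | eabbcaabcdebdbda
  17 |  13 | ebdbda
  18 |   2 | eeabbcaabcdebdbda

SA = [18, 8, 4, 9, 5, 6, 10, 16, 14, 1, 7, 0, 11, 17, 15, 12, 3, 13, 2]
rank  pair      lcp
   1  s[18:],s[8:]  1  'a'
   2  s[8:],s[4:]  1  'a'
   3  s[4:],s[9:]  2  'ab'
   4  s[9:],s[5:]  0  ''
   5  s[5:],s[6:]  1  'b'
   6  s[6:],s[10:]  2  'bc'
   7  s[10:],s[16:]  1  'b'
   8  s[16:],s[14:]  2  'bd'
   9  s[14:],s[1:]  1  'b'
  10  s[1:],s[7:]  0  ''
  11  s[7:],s[0:]  1  'c'
  12  s[0:],s[11:]  1  'c'
  13  s[11:],s[17:]  0  ''
  14  s[17:],s[15:]  1  'd'
  15  s[15:],s[12:]  1  'd'
  16  s[12:],s[3:]  0  ''
  17  s[3:],s[13:]  1  'e'
  18  s[13:],s[2:]  1  'e'

n(n+1)/2 = 19·20/2 = 190
Σ LCP = 0 + 1 + 1 + 2 + 0 + 1 + 2 + 1 + 2 + 1 + 0 + 1 + 1 + 0 + 1 + 1 + 0 + 1 + 1 = 17
distinct = 190 − 17 = 173

173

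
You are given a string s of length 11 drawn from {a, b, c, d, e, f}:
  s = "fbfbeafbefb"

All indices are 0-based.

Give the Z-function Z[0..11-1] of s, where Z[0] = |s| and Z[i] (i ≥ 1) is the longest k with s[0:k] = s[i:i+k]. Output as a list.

[11, 0, 2, 0, 0, 0, 2, 0, 0, 2, 0]

Z[0]=11
i=1: fresh scan; Z[1]=0
i=2: fresh scan; Z[2]=2 extend→box=[2,4)
i=3: min(r-i=1, Z[1]=0)=0; Z[3]=0
i=4: fresh scan; Z[4]=0
i=5: fresh scan; Z[5]=0
i=6: fresh scan; Z[6]=2 extend→box=[6,8)
i=7: min(r-i=1, Z[1]=0)=0; Z[7]=0
i=8: fresh scan; Z[8]=0
i=9: fresh scan; Z[9]=2 extend→box=[9,11)
i=10: min(r-i=1, Z[1]=0)=0; Z[10]=0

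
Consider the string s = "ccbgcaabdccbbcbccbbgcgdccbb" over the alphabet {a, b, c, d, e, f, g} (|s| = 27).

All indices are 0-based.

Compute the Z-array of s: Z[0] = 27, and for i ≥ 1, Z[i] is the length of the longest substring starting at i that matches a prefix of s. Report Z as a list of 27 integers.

[27, 1, 0, 0, 1, 0, 0, 0, 0, 3, 1, 0, 0, 1, 0, 3, 1, 0, 0, 0, 1, 0, 0, 3, 1, 0, 0]

Z[0]=27
i=1: outside box; Z[1]=1 extend→box=[1,2)
i=2: outside box; Z[2]=0
i=3: outside box; Z[3]=0
i=4: outside box; Z[4]=1 extend→box=[4,5)
i=5: outside box; Z[5]=0
i=6: outside box; Z[6]=0
i=7: outside box; Z[7]=0
i=8: outside box; Z[8]=0
i=9: outside box; Z[9]=3 extend→box=[9,12)
i=10: min(r-i=2, Z[1]=1)=1; Z[10]=1
i=11: min(r-i=1, Z[2]=0)=0; Z[11]=0
i=12: outside box; Z[12]=0
i=13: outside box; Z[13]=1 extend→box=[13,14)
i=14: outside box; Z[14]=0
i=15: outside box; Z[15]=3 extend→box=[15,18)
i=16: min(r-i=2, Z[1]=1)=1; Z[16]=1
i=17: min(r-i=1, Z[2]=0)=0; Z[17]=0
i=18: outside box; Z[18]=0
i=19: outside box; Z[19]=0
i=20: outside box; Z[20]=1 extend→box=[20,21)
i=21: outside box; Z[21]=0
i=22: outside box; Z[22]=0
i=23: outside box; Z[23]=3 extend→box=[23,26)
i=24: min(r-i=2, Z[1]=1)=1; Z[24]=1
i=25: min(r-i=1, Z[2]=0)=0; Z[25]=0
i=26: outside box; Z[26]=0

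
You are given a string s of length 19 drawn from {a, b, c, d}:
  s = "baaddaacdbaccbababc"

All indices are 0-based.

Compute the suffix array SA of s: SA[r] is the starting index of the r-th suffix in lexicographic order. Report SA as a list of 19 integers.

rank→(start, suffix):
  0 → (5, 'aacdbaccbababc')
  1 → (1, 'aaddaacdbaccbababc')
  2 → (14, 'ababc')
  3 → (16, 'abc')
  4 → (10, 'accbababc')
  5 → (6, 'acdbaccbababc')
  6 → (2, 'addaacdbaccbababc')
  7 → (0, 'baaddaacdbaccbababc')
  8 → (13, 'bababc')
  9 → (15, 'babc')
  10 → (9, 'baccbababc')
  11 → (17, 'bc')
  12 → (18, 'c')
  13 → (12, 'cbababc')
  14 → (11, 'ccbababc')
  15 → (7, 'cdbaccbababc')
  16 → (4, 'daacdbaccbababc')
  17 → (8, 'dbaccbababc')
  18 → (3, 'ddaacdbaccbababc')

[5, 1, 14, 16, 10, 6, 2, 0, 13, 15, 9, 17, 18, 12, 11, 7, 4, 8, 3]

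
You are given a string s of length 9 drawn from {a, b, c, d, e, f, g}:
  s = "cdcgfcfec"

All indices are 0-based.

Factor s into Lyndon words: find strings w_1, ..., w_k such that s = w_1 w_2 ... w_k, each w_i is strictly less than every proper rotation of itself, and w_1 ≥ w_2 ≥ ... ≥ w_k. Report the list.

["cdcgfcfe", "c"]

emit factor 1: 'cdcgfcfe' (i=0, period=8)
emit factor 2: 'c' (i=8, period=1)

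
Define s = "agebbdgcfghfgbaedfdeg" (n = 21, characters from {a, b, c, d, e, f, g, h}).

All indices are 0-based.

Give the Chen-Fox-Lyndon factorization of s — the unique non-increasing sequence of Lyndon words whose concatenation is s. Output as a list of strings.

["agebbdgcfghfgb", "aedfdeg"]

emit factor 1: 'agebbdgcfghfgb' (i=0, period=14)
emit factor 2: 'aedfdeg' (i=14, period=7)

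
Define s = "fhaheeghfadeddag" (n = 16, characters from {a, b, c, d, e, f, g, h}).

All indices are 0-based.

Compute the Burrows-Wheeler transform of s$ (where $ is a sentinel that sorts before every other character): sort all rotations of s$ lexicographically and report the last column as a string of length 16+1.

gfdhdeadheh$aefag

rank  rotation           last
    0  $fhaheeghfadeddag  g
    1  adeddag$fhaheeghf  f
    2  ag$fhaheeghfadedd  d
    3  aheeghfadeddag$fh  h
    4  dag$fhaheeghfaded  d
    5  ddag$fhaheeghfade  e
    6  deddag$fhaheeghfa  a
    7  eddag$fhaheeghfad  d
    8  eeghfadeddag$fhah  h
    9  eghfadeddag$fhahe  e
   10  fadeddag$fhaheegh  h
   11  fhaheeghfadeddag$  $
   12  g$fhaheeghfadedda  a
   13  ghfadeddag$fhahee  e
   14  haheeghfadeddag$f  f
   15  heeghfadeddag$fha  a
   16  hfadeddag$fhaheeg  g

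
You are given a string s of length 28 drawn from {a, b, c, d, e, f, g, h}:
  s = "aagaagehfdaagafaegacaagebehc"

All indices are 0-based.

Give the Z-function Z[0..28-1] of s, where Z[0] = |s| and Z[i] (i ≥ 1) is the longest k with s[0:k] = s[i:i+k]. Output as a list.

Z[0]=28
i=1: outside box; Z[1]=1 scan→box=[1,2)
i=2: outside box; Z[2]=0
i=3: outside box; Z[3]=3 scan→box=[3,6)
i=4: min(r-i=2, Z[1]=1)=1; Z[4]=1
i=5: min(r-i=1, Z[2]=0)=0; Z[5]=0
i=6: outside box; Z[6]=0
i=7: outside box; Z[7]=0
i=8: outside box; Z[8]=0
i=9: outside box; Z[9]=0
i=10: outside box; Z[10]=4 scan→box=[10,14)
i=11: min(r-i=3, Z[1]=1)=1; Z[11]=1
i=12: min(r-i=2, Z[2]=0)=0; Z[12]=0
i=13: min(r-i=1, Z[3]=3)=1; Z[13]=1
i=14: outside box; Z[14]=0
i=15: outside box; Z[15]=1 scan→box=[15,16)
i=16: outside box; Z[16]=0
i=17: outside box; Z[17]=0
i=18: outside box; Z[18]=1 scan→box=[18,19)
i=19: outside box; Z[19]=0
i=20: outside box; Z[20]=3 scan→box=[20,23)
i=21: min(r-i=2, Z[1]=1)=1; Z[21]=1
i=22: min(r-i=1, Z[2]=0)=0; Z[22]=0
i=23: outside box; Z[23]=0
i=24: outside box; Z[24]=0
i=25: outside box; Z[25]=0
i=26: outside box; Z[26]=0
i=27: outside box; Z[27]=0

[28, 1, 0, 3, 1, 0, 0, 0, 0, 0, 4, 1, 0, 1, 0, 1, 0, 0, 1, 0, 3, 1, 0, 0, 0, 0, 0, 0]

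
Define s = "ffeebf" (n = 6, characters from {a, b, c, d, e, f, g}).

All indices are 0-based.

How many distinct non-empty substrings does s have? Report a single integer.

rank→(start, suffix):
  0 → (4, 'bf')
  1 → (3, 'ebf')
  2 → (2, 'eebf')
  3 → (5, 'f')
  4 → (1, 'feebf')
  5 → (0, 'ffeebf')

SA = [4, 3, 2, 5, 1, 0]
rank  pair      lcp
   1  s[4:],s[3:]  0  ''
   2  s[3:],s[2:]  1  'e'
   3  s[2:],s[5:]  0  ''
   4  s[5:],s[1:]  1  'f'
   5  s[1:],s[0:]  1  'f'

n(n+1)/2 = 6·7/2 = 21
Σ LCP = 0 + 0 + 1 + 0 + 1 + 1 = 3
distinct = 21 − 3 = 18

18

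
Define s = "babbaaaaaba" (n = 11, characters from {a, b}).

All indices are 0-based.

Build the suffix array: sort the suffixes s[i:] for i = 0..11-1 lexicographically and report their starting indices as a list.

rank | idx | suffix
   0 |  10 | a
   1 |   4 | aaaaaba
   2 |   5 | aaaaba
   3 |   6 | aaaba
   4 |   7 | aaba
   5 |   8 | aba
   6 |   1 | abbaaaaaba
   7 |   9 | ba
   8 |   3 | baaaaaba
   9 |   0 | babbaaaaaba
  10 |   2 | bbaaaaaba

[10, 4, 5, 6, 7, 8, 1, 9, 3, 0, 2]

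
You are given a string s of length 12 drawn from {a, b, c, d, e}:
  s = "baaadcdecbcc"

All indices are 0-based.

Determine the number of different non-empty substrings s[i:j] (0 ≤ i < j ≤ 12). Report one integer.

70

rank→(start, suffix):
  0 → (1, 'aaadcdecbcc')
  1 → (2, 'aadcdecbcc')
  2 → (3, 'adcdecbcc')
  3 → (0, 'baaadcdecbcc')
  4 → (9, 'bcc')
  5 → (11, 'c')
  6 → (8, 'cbcc')
  7 → (10, 'cc')
  8 → (5, 'cdecbcc')
  9 → (4, 'dcdecbcc')
  10 → (6, 'decbcc')
  11 → (7, 'ecbcc')

SA = [1, 2, 3, 0, 9, 11, 8, 10, 5, 4, 6, 7]
rank  pair      lcp
   1  s[1:],s[2:]  2  'aa'
   2  s[2:],s[3:]  1  'a'
   3  s[3:],s[0:]  0  ''
   4  s[0:],s[9:]  1  'b'
   5  s[9:],s[11:]  0  ''
   6  s[11:],s[8:]  1  'c'
   7  s[8:],s[10:]  1  'c'
   8  s[10:],s[5:]  1  'c'
   9  s[5:],s[4:]  0  ''
  10  s[4:],s[6:]  1  'd'
  11  s[6:],s[7:]  0  ''

n(n+1)/2 = 12·13/2 = 78
Σ LCP = 0 + 2 + 1 + 0 + 1 + 0 + 1 + 1 + 1 + 0 + 1 + 0 = 8
distinct = 78 − 8 = 70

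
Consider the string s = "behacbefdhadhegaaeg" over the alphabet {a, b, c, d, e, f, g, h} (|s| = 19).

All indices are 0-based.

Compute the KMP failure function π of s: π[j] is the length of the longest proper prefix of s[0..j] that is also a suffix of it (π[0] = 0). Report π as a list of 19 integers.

[0, 0, 0, 0, 0, 1, 2, 0, 0, 0, 0, 0, 0, 0, 0, 0, 0, 0, 0]

π[0] = 0
j=1 s[j]='e': π[1]=0 (border '')
j=2 s[j]='h': π[2]=0 (border '')
j=3 s[j]='a': π[3]=0 (border '')
j=4 s[j]='c': π[4]=0 (border '')
j=5 s[j]='b': π[5]=1 (border 'b')
j=6 s[j]='e': π[6]=2 (border 'be')
j=7 s[j]='f': k: 2→0; π[7]=0 (border '')
j=8 s[j]='d': π[8]=0 (border '')
j=9 s[j]='h': π[9]=0 (border '')
j=10 s[j]='a': π[10]=0 (border '')
j=11 s[j]='d': π[11]=0 (border '')
j=12 s[j]='h': π[12]=0 (border '')
j=13 s[j]='e': π[13]=0 (border '')
j=14 s[j]='g': π[14]=0 (border '')
j=15 s[j]='a': π[15]=0 (border '')
j=16 s[j]='a': π[16]=0 (border '')
j=17 s[j]='e': π[17]=0 (border '')
j=18 s[j]='g': π[18]=0 (border '')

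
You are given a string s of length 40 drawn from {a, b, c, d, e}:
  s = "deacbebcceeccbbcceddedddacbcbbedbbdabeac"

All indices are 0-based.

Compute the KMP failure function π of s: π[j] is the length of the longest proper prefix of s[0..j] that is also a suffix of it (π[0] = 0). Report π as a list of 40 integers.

π[0] = 0
j=1 s[j]='e': π[1]=0 (border '')
j=2 s[j]='a': π[2]=0 (border '')
j=3 s[j]='c': π[3]=0 (border '')
j=4 s[j]='b': π[4]=0 (border '')
j=5 s[j]='e': π[5]=0 (border '')
j=6 s[j]='b': π[6]=0 (border '')
j=7 s[j]='c': π[7]=0 (border '')
j=8 s[j]='c': π[8]=0 (border '')
j=9 s[j]='e': π[9]=0 (border '')
j=10 s[j]='e': π[10]=0 (border '')
j=11 s[j]='c': π[11]=0 (border '')
j=12 s[j]='c': π[12]=0 (border '')
j=13 s[j]='b': π[13]=0 (border '')
j=14 s[j]='b': π[14]=0 (border '')
j=15 s[j]='c': π[15]=0 (border '')
j=16 s[j]='c': π[16]=0 (border '')
j=17 s[j]='e': π[17]=0 (border '')
j=18 s[j]='d': π[18]=1 (border 'd')
j=19 s[j]='d': k: 1→0; π[19]=1 (border 'd')
j=20 s[j]='e': π[20]=2 (border 'de')
j=21 s[j]='d': k: 2→0; π[21]=1 (border 'd')
j=22 s[j]='d': k: 1→0; π[22]=1 (border 'd')
j=23 s[j]='d': k: 1→0; π[23]=1 (border 'd')
j=24 s[j]='a': k: 1→0; π[24]=0 (border '')
j=25 s[j]='c': π[25]=0 (border '')
j=26 s[j]='b': π[26]=0 (border '')
j=27 s[j]='c': π[27]=0 (border '')
j=28 s[j]='b': π[28]=0 (border '')
j=29 s[j]='b': π[29]=0 (border '')
j=30 s[j]='e': π[30]=0 (border '')
j=31 s[j]='d': π[31]=1 (border 'd')
j=32 s[j]='b': k: 1→0; π[32]=0 (border '')
j=33 s[j]='b': π[33]=0 (border '')
j=34 s[j]='d': π[34]=1 (border 'd')
j=35 s[j]='a': k: 1→0; π[35]=0 (border '')
j=36 s[j]='b': π[36]=0 (border '')
j=37 s[j]='e': π[37]=0 (border '')
j=38 s[j]='a': π[38]=0 (border '')
j=39 s[j]='c': π[39]=0 (border '')

[0, 0, 0, 0, 0, 0, 0, 0, 0, 0, 0, 0, 0, 0, 0, 0, 0, 0, 1, 1, 2, 1, 1, 1, 0, 0, 0, 0, 0, 0, 0, 1, 0, 0, 1, 0, 0, 0, 0, 0]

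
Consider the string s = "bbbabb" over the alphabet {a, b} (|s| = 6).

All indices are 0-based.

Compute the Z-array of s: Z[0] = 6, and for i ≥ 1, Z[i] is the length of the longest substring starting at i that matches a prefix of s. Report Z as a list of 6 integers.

[6, 2, 1, 0, 2, 1]

Z[0]=6
i=1: outside box; Z[1]=2 extend→box=[1,3)
i=2: min(r-i=1, Z[1]=2)=1; Z[2]=1
i=3: outside box; Z[3]=0
i=4: outside box; Z[4]=2 extend→box=[4,6)
i=5: min(r-i=1, Z[1]=2)=1; Z[5]=1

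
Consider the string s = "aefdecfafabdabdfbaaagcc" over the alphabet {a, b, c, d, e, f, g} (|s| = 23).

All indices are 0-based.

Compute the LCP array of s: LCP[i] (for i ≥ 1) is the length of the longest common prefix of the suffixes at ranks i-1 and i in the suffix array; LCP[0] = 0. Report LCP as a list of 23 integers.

rank | idx | suffix
   0 |  17 | aaagcc
   1 |  18 | aagcc
   2 |   9 | abdabdfbaaagcc
   3 |  12 | abdfbaaagcc
   4 |   0 | aefdecfafabdabdfbaaagcc
   5 |   7 | afabdabdfbaaagcc
   6 |  19 | agcc
   7 |  16 | baaagcc
   8 |  10 | bdabdfbaaagcc
   9 |  13 | bdfbaaagcc
  10 |  22 | c
  11 |  21 | cc
  12 |   5 | cfafabdabdfbaaagcc
  13 |  11 | dabdfbaaagcc
  14 |   3 | decfafabdabdfbaaagcc
  15 |  14 | dfbaaagcc
  16 |   4 | ecfafabdabdfbaaagcc
  17 |   1 | efdecfafabdabdfbaaagcc
  18 |   8 | fabdabdfbaaagcc
  19 |   6 | fafabdabdfbaaagcc
  20 |  15 | fbaaagcc
  21 |   2 | fdecfafabdabdfbaaagcc
  22 |  20 | gcc

SA = [17, 18, 9, 12, 0, 7, 19, 16, 10, 13, 22, 21, 5, 11, 3, 14, 4, 1, 8, 6, 15, 2, 20]
i: (SA[i-1],SA[i]) lcp shared
  1: (17,18) 2 'aa'
  2: (18,9) 1 'a'
  3: (9,12) 3 'abd'
  4: (12,0) 1 'a'
  5: (0,7) 1 'a'
  6: (7,19) 1 'a'
  7: (19,16) 0 ''
  8: (16,10) 1 'b'
  9: (10,13) 2 'bd'
  10: (13,22) 0 ''
  11: (22,21) 1 'c'
  12: (21,5) 1 'c'
  13: (5,11) 0 ''
  14: (11,3) 1 'd'
  15: (3,14) 1 'd'
  16: (14,4) 0 ''
  17: (4,1) 1 'e'
  18: (1,8) 0 ''
  19: (8,6) 2 'fa'
  20: (6,15) 1 'f'
  21: (15,2) 1 'f'
  22: (2,20) 0 ''

[0, 2, 1, 3, 1, 1, 1, 0, 1, 2, 0, 1, 1, 0, 1, 1, 0, 1, 0, 2, 1, 1, 0]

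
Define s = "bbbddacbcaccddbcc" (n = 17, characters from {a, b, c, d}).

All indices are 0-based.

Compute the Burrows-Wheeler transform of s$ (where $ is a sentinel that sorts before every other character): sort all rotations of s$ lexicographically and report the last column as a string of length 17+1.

cdc$bcdbcbabacddbc

rank  rotation            last
    0  $bbbddacbcaccddbcc  c
    1  acbcaccddbcc$bbbdd  d
    2  accddbcc$bbbddacbc  c
    3  bbbddacbcaccddbcc$  $
    4  bbddacbcaccddbcc$b  b
    5  bcaccddbcc$bbbddac  c
    6  bcc$bbbddacbcaccdd  d
    7  bddacbcaccddbcc$bb  b
    8  c$bbbddacbcaccddbc  c
    9  caccddbcc$bbbddacb  b
   10  cbcaccddbcc$bbbdda  a
   11  cc$bbbddacbcaccddb  b
   12  ccddbcc$bbbddacbca  a
   13  cddbcc$bbbddacbcac  c
   14  dacbcaccddbcc$bbbd  d
   15  dbcc$bbbddacbcaccd  d
   16  ddacbcaccddbcc$bbb  b
   17  ddbcc$bbbddacbcacc  c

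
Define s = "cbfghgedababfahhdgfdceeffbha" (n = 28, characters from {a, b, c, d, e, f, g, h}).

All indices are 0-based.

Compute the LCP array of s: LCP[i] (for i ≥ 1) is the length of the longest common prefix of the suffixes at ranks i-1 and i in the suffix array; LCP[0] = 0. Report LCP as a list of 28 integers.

rank→(start, suffix):
  0 → (27, 'a')
  1 → (8, 'ababfahhdgfdceeffbha')
  2 → (10, 'abfahhdgfdceeffbha')
  3 → (13, 'ahhdgfdceeffbha')
  4 → (9, 'babfahhdgfdceeffbha')
  5 → (11, 'bfahhdgfdceeffbha')
  6 → (1, 'bfghgedababfahhdgfdceeffbha')
  7 → (25, 'bha')
  8 → (0, 'cbfghgedababfahhdgfdceeffbha')
  9 → (20, 'ceeffbha')
  10 → (7, 'dababfahhdgfdceeffbha')
  11 → (19, 'dceeffbha')
  12 → (16, 'dgfdceeffbha')
  13 → (6, 'edababfahhdgfdceeffbha')
  14 → (21, 'eeffbha')
  15 → (22, 'effbha')
  16 → (12, 'fahhdgfdceeffbha')
  17 → (24, 'fbha')
  18 → (18, 'fdceeffbha')
  19 → (23, 'ffbha')
  20 → (2, 'fghgedababfahhdgfdceeffbha')
  21 → (5, 'gedababfahhdgfdceeffbha')
  22 → (17, 'gfdceeffbha')
  23 → (3, 'ghgedababfahhdgfdceeffbha')
  24 → (26, 'ha')
  25 → (15, 'hdgfdceeffbha')
  26 → (4, 'hgedababfahhdgfdceeffbha')
  27 → (14, 'hhdgfdceeffbha')

SA = [27, 8, 10, 13, 9, 11, 1, 25, 0, 20, 7, 19, 16, 6, 21, 22, 12, 24, 18, 23, 2, 5, 17, 3, 26, 15, 4, 14]
[i] adj suffixes → lcp
  [1] 27/8 → 1 ('a')
  [2] 8/10 → 2 ('ab')
  [3] 10/13 → 1 ('a')
  [4] 13/9 → 0 ('')
  [5] 9/11 → 1 ('b')
  [6] 11/1 → 2 ('bf')
  [7] 1/25 → 1 ('b')
  [8] 25/0 → 0 ('')
  [9] 0/20 → 1 ('c')
  [10] 20/7 → 0 ('')
  [11] 7/19 → 1 ('d')
  [12] 19/16 → 1 ('d')
  [13] 16/6 → 0 ('')
  [14] 6/21 → 1 ('e')
  [15] 21/22 → 1 ('e')
  [16] 22/12 → 0 ('')
  [17] 12/24 → 1 ('f')
  [18] 24/18 → 1 ('f')
  [19] 18/23 → 1 ('f')
  [20] 23/2 → 1 ('f')
  [21] 2/5 → 0 ('')
  [22] 5/17 → 1 ('g')
  [23] 17/3 → 1 ('g')
  [24] 3/26 → 0 ('')
  [25] 26/15 → 1 ('h')
  [26] 15/4 → 1 ('h')
  [27] 4/14 → 1 ('h')

[0, 1, 2, 1, 0, 1, 2, 1, 0, 1, 0, 1, 1, 0, 1, 1, 0, 1, 1, 1, 1, 0, 1, 1, 0, 1, 1, 1]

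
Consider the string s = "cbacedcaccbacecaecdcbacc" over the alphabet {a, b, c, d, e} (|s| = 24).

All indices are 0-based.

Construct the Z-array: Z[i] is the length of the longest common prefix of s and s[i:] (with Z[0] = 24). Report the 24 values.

Z[0]=24
i=1: i≥r, start 0; Z[1]=0
i=2: i≥r, start 0; Z[2]=0
i=3: i≥r, start 0; Z[3]=1 grow→box=[3,4)
i=4: i≥r, start 0; Z[4]=0
i=5: i≥r, start 0; Z[5]=0
i=6: i≥r, start 0; Z[6]=1 grow→box=[6,7)
i=7: i≥r, start 0; Z[7]=0
i=8: i≥r, start 0; Z[8]=1 grow→box=[8,9)
i=9: i≥r, start 0; Z[9]=5 grow→box=[9,14)
i=10: min(r-i=4, Z[1]=0)=0; Z[10]=0
i=11: min(r-i=3, Z[2]=0)=0; Z[11]=0
i=12: min(r-i=2, Z[3]=1)=1; Z[12]=1
i=13: min(r-i=1, Z[4]=0)=0; Z[13]=0
i=14: i≥r, start 0; Z[14]=1 grow→box=[14,15)
i=15: i≥r, start 0; Z[15]=0
i=16: i≥r, start 0; Z[16]=0
i=17: i≥r, start 0; Z[17]=1 grow→box=[17,18)
i=18: i≥r, start 0; Z[18]=0
i=19: i≥r, start 0; Z[19]=4 grow→box=[19,23)
i=20: min(r-i=3, Z[1]=0)=0; Z[20]=0
i=21: min(r-i=2, Z[2]=0)=0; Z[21]=0
i=22: min(r-i=1, Z[3]=1)=1; Z[22]=1
i=23: i≥r, start 0; Z[23]=1 grow→box=[23,24)

[24, 0, 0, 1, 0, 0, 1, 0, 1, 5, 0, 0, 1, 0, 1, 0, 0, 1, 0, 4, 0, 0, 1, 1]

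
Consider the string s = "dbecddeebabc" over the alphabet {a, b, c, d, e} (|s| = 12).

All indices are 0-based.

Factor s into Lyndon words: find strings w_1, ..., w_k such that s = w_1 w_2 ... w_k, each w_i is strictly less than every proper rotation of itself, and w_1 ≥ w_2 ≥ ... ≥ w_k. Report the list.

["d", "becddee", "b", "abc"]

emit factor 1: 'd' (i=0, period=1)
emit factor 2: 'becddee' (i=1, period=7)
emit factor 3: 'b' (i=8, period=1)
emit factor 4: 'abc' (i=9, period=3)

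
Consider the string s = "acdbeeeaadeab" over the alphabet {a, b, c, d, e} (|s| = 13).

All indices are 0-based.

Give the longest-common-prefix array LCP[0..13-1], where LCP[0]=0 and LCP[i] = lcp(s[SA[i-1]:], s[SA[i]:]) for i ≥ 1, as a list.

rank | idx | suffix
   0 |   7 | aadeab
   1 |  11 | ab
   2 |   0 | acdbeeeaadeab
   3 |   8 | adeab
   4 |  12 | b
   5 |   3 | beeeaadeab
   6 |   1 | cdbeeeaadeab
   7 |   2 | dbeeeaadeab
   8 |   9 | deab
   9 |   6 | eaadeab
  10 |  10 | eab
  11 |   5 | eeaadeab
  12 |   4 | eeeaadeab

SA = [7, 11, 0, 8, 12, 3, 1, 2, 9, 6, 10, 5, 4]
rank  pair      lcp
   1  s[7:],s[11:]  1  'a'
   2  s[11:],s[0:]  1  'a'
   3  s[0:],s[8:]  1  'a'
   4  s[8:],s[12:]  0  ''
   5  s[12:],s[3:]  1  'b'
   6  s[3:],s[1:]  0  ''
   7  s[1:],s[2:]  0  ''
   8  s[2:],s[9:]  1  'd'
   9  s[9:],s[6:]  0  ''
  10  s[6:],s[10:]  2  'ea'
  11  s[10:],s[5:]  1  'e'
  12  s[5:],s[4:]  2  'ee'

[0, 1, 1, 1, 0, 1, 0, 0, 1, 0, 2, 1, 2]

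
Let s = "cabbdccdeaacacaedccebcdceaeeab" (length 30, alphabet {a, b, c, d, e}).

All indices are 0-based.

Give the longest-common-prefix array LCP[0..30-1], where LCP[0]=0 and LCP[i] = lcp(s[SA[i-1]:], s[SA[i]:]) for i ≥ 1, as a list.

[0, 1, 2, 1, 3, 1, 2, 0, 1, 1, 1, 0, 2, 2, 1, 2, 1, 2, 1, 2, 0, 3, 2, 1, 0, 2, 2, 1, 1, 1]

rank→(start, suffix):
  0 → (9, 'aacacaedccebcdceaeeab')
  1 → (28, 'ab')
  2 → (1, 'abbdccdeaacacaedccebcdceaeeab')
  3 → (10, 'acacaedccebcdceaeeab')
  4 → (12, 'acaedccebcdceaeeab')
  5 → (14, 'aedccebcdceaeeab')
  6 → (25, 'aeeab')
  7 → (29, 'b')
  8 → (2, 'bbdccdeaacacaedccebcdceaeeab')
  9 → (20, 'bcdceaeeab')
  10 → (3, 'bdccdeaacacaedccebcdceaeeab')
  11 → (0, 'cabbdccdeaacacaedccebcdceaeeab')
  12 → (11, 'cacaedccebcdceaeeab')
  13 → (13, 'caedccebcdceaeeab')
  14 → (5, 'ccdeaacacaedccebcdceaeeab')
  15 → (17, 'ccebcdceaeeab')
  16 → (21, 'cdceaeeab')
  17 → (6, 'cdeaacacaedccebcdceaeeab')
  18 → (23, 'ceaeeab')
  19 → (18, 'cebcdceaeeab')
  20 → (4, 'dccdeaacacaedccebcdceaeeab')
  21 → (16, 'dccebcdceaeeab')
  22 → (22, 'dceaeeab')
  23 → (7, 'deaacacaedccebcdceaeeab')
  24 → (8, 'eaacacaedccebcdceaeeab')
  25 → (27, 'eab')
  26 → (24, 'eaeeab')
  27 → (19, 'ebcdceaeeab')
  28 → (15, 'edccebcdceaeeab')
  29 → (26, 'eeab')

SA = [9, 28, 1, 10, 12, 14, 25, 29, 2, 20, 3, 0, 11, 13, 5, 17, 21, 6, 23, 18, 4, 16, 22, 7, 8, 27, 24, 19, 15, 26]
[i] adj suffixes → lcp
  [1] 9/28 → 1 ('a')
  [2] 28/1 → 2 ('ab')
  [3] 1/10 → 1 ('a')
  [4] 10/12 → 3 ('aca')
  [5] 12/14 → 1 ('a')
  [6] 14/25 → 2 ('ae')
  [7] 25/29 → 0 ('')
  [8] 29/2 → 1 ('b')
  [9] 2/20 → 1 ('b')
  [10] 20/3 → 1 ('b')
  [11] 3/0 → 0 ('')
  [12] 0/11 → 2 ('ca')
  [13] 11/13 → 2 ('ca')
  [14] 13/5 → 1 ('c')
  [15] 5/17 → 2 ('cc')
  [16] 17/21 → 1 ('c')
  [17] 21/6 → 2 ('cd')
  [18] 6/23 → 1 ('c')
  [19] 23/18 → 2 ('ce')
  [20] 18/4 → 0 ('')
  [21] 4/16 → 3 ('dcc')
  [22] 16/22 → 2 ('dc')
  [23] 22/7 → 1 ('d')
  [24] 7/8 → 0 ('')
  [25] 8/27 → 2 ('ea')
  [26] 27/24 → 2 ('ea')
  [27] 24/19 → 1 ('e')
  [28] 19/15 → 1 ('e')
  [29] 15/26 → 1 ('e')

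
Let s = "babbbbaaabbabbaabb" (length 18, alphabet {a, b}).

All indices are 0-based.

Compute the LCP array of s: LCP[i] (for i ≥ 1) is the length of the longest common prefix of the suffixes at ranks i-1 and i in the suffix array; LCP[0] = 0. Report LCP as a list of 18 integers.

rank→(start, suffix):
  0 → (6, 'aaabbabbaabb')
  1 → (14, 'aabb')
  2 → (7, 'aabbabbaabb')
  3 → (15, 'abb')
  4 → (11, 'abbaabb')
  5 → (8, 'abbabbaabb')
  6 → (1, 'abbbbaaabbabbaabb')
  7 → (17, 'b')
  8 → (5, 'baaabbabbaabb')
  9 → (13, 'baabb')
  10 → (10, 'babbaabb')
  11 → (0, 'babbbbaaabbabbaabb')
  12 → (16, 'bb')
  13 → (4, 'bbaaabbabbaabb')
  14 → (12, 'bbaabb')
  15 → (9, 'bbabbaabb')
  16 → (3, 'bbbaaabbabbaabb')
  17 → (2, 'bbbbaaabbabbaabb')

SA = [6, 14, 7, 15, 11, 8, 1, 17, 5, 13, 10, 0, 16, 4, 12, 9, 3, 2]
[i] adj suffixes → lcp
  [1] 6/14 → 2 ('aa')
  [2] 14/7 → 4 ('aabb')
  [3] 7/15 → 1 ('a')
  [4] 15/11 → 3 ('abb')
  [5] 11/8 → 4 ('abba')
  [6] 8/1 → 3 ('abb')
  [7] 1/17 → 0 ('')
  [8] 17/5 → 1 ('b')
  [9] 5/13 → 3 ('baa')
  [10] 13/10 → 2 ('ba')
  [11] 10/0 → 4 ('babb')
  [12] 0/16 → 1 ('b')
  [13] 16/4 → 2 ('bb')
  [14] 4/12 → 4 ('bbaa')
  [15] 12/9 → 3 ('bba')
  [16] 9/3 → 2 ('bb')
  [17] 3/2 → 3 ('bbb')

[0, 2, 4, 1, 3, 4, 3, 0, 1, 3, 2, 4, 1, 2, 4, 3, 2, 3]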